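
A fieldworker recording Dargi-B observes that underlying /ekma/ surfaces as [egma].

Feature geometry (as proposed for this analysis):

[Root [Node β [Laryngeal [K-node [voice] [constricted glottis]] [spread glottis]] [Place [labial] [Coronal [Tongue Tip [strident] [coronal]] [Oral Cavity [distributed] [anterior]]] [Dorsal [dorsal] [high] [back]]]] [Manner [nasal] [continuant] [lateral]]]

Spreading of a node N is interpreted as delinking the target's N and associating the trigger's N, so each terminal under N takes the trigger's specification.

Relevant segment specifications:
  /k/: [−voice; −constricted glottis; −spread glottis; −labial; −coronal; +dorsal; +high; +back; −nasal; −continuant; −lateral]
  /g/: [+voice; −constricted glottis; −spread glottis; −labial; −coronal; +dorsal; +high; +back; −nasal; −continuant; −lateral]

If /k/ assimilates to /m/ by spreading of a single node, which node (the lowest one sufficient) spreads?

Feature comparison: [voice] differs between /k/ and [g]; the remaining terminals match.
Since just one terminal is affected and it takes /m/'s value, spreading the terminal [voice] alone is sufficient and minimal.
Features on which the two segments disagree outside [voice], such as [nasal], [dorsal], are unchanged — nothing dominating them spread, and [voice] is the minimal sufficient constituent.

[voice]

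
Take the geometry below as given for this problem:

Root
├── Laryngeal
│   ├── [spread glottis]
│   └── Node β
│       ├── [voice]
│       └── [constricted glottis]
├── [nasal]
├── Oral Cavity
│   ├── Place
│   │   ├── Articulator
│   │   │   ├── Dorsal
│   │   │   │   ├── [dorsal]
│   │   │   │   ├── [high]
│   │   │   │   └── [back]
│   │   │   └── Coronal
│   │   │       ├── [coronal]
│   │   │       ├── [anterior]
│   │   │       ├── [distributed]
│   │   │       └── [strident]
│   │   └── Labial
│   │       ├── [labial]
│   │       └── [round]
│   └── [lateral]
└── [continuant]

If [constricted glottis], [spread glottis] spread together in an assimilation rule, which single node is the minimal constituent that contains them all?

Laryngeal

[constricted glottis] is immediately dominated by Node β.
[spread glottis] is immediately dominated by Laryngeal.
The listed terminals split across distinct daughters of Laryngeal, so Laryngeal itself is the smallest node containing them all.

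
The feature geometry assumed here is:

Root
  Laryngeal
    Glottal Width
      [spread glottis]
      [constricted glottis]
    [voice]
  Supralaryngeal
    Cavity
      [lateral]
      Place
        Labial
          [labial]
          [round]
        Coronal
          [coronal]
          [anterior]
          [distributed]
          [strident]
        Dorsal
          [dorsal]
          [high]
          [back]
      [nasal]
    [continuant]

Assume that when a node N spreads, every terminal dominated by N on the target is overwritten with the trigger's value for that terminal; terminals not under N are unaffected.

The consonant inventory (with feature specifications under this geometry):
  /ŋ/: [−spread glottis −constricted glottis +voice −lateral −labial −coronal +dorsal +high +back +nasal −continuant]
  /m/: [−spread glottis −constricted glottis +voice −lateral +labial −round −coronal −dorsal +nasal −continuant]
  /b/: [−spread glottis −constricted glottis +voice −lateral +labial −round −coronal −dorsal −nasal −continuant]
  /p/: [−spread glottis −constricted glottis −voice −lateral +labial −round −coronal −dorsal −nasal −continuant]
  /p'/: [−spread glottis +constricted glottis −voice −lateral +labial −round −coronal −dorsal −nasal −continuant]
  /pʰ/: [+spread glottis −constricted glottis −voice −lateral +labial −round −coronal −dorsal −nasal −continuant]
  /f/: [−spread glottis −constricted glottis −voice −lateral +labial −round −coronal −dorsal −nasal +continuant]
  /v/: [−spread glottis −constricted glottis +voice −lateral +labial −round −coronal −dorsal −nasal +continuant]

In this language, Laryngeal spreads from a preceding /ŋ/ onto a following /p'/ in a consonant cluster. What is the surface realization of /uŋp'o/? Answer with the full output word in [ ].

[uŋbo]

Terminals under Laryngeal in this geometry: [spread glottis], [constricted glottis], [voice].
After delinking /p'/'s Laryngeal and linking /ŋ/'s, the affected terminals become [−spread glottis], [−constricted glottis], [+voice]; [lateral], [labial], [round], … (outside Laryngeal) are retained from /p'/.
Among the inventory, only /b/ has exactly this specification, giving the surface form [uŋbo].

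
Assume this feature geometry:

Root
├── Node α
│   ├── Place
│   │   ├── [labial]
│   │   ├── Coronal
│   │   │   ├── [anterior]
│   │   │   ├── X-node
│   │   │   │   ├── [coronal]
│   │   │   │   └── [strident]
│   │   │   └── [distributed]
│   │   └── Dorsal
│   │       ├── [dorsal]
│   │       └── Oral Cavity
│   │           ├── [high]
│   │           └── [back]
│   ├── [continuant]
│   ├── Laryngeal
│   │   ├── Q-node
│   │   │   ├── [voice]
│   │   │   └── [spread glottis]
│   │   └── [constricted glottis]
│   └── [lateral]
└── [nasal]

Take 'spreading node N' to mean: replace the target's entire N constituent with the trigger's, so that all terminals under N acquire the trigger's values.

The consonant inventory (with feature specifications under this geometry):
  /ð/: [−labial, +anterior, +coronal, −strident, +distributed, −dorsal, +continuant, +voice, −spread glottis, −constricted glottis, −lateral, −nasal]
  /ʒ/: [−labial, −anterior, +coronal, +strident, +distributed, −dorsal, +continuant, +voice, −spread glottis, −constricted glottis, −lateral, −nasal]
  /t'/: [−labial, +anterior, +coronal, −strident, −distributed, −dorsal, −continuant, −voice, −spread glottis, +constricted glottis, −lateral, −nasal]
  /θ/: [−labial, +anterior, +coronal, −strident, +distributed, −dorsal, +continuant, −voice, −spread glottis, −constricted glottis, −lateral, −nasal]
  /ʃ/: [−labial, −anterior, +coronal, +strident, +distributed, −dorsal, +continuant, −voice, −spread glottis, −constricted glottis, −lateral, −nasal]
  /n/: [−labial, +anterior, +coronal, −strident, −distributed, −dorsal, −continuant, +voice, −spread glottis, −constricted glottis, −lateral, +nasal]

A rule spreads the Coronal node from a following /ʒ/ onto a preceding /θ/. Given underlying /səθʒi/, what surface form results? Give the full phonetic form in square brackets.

[səʃʒi]

Coronal immediately or transitively dominates [anterior], [coronal], [strident], [distributed].
The target acquires /ʒ/'s values for everything under Coronal — [−anterior], [+coronal], [+strident], [+distributed] — while keeping its own [labial], [dorsal], [continuant], ….
This feature bundle is that of [ʃ], so /səθʒi/ surfaces as [səʃʒi].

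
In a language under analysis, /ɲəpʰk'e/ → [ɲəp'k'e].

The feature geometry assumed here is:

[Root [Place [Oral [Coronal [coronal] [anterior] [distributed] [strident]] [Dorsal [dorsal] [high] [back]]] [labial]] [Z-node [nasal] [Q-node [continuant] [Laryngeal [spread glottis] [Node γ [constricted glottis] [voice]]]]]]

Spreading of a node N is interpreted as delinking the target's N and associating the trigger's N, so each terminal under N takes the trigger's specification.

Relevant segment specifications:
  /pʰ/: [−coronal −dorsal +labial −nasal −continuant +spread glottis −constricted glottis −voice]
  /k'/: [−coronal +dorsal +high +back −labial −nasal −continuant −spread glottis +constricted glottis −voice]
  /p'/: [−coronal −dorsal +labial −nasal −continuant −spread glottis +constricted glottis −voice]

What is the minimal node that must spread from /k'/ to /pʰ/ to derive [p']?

Comparing /pʰ/ with its surface form [p'], the features that change are [spread glottis], [constricted glottis].
The smallest constituent containing every changed terminal is Laryngeal — each of its daughters lacks at least one of the affected features.
If Laryngeal spreads, every terminal under it takes /k'/'s value, producing [p'] as observed.
Features on which the two segments disagree outside Laryngeal, such as [dorsal], [labial], are unchanged — nothing dominating them spread, and Laryngeal is the minimal sufficient constituent.

Laryngeal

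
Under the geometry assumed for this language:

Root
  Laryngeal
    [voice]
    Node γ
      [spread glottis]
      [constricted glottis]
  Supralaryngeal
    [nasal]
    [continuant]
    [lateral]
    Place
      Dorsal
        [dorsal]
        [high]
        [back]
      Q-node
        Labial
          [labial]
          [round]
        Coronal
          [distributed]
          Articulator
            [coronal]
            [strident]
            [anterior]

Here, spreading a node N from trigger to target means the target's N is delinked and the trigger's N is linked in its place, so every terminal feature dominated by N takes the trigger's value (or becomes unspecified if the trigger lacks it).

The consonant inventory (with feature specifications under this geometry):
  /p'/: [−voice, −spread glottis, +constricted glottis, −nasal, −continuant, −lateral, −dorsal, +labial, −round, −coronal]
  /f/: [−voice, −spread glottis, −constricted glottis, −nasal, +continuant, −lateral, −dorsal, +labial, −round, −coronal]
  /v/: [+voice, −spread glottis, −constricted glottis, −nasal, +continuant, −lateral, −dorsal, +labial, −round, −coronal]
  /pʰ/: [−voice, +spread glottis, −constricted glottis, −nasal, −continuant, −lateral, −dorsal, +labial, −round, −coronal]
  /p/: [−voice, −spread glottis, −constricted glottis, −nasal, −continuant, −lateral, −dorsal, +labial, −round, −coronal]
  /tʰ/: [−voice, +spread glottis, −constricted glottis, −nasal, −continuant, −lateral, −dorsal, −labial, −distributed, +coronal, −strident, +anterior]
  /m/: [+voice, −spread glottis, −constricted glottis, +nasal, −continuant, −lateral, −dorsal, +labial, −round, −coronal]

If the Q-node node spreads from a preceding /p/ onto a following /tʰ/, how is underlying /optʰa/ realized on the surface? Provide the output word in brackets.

The Q-node node dominates the terminals [labial], [round], [distributed], [coronal], [strident], [anterior].
Spreading Q-node from /p/ onto /tʰ/ replaces those values with /p/'s: [+labial], [−round], [−coronal]. Features outside Q-node ([voice], [spread glottis], [constricted glottis], …) stay as in /tʰ/.
Among the inventory, only /pʰ/ has exactly this specification, giving the surface form [oppʰa].

[oppʰa]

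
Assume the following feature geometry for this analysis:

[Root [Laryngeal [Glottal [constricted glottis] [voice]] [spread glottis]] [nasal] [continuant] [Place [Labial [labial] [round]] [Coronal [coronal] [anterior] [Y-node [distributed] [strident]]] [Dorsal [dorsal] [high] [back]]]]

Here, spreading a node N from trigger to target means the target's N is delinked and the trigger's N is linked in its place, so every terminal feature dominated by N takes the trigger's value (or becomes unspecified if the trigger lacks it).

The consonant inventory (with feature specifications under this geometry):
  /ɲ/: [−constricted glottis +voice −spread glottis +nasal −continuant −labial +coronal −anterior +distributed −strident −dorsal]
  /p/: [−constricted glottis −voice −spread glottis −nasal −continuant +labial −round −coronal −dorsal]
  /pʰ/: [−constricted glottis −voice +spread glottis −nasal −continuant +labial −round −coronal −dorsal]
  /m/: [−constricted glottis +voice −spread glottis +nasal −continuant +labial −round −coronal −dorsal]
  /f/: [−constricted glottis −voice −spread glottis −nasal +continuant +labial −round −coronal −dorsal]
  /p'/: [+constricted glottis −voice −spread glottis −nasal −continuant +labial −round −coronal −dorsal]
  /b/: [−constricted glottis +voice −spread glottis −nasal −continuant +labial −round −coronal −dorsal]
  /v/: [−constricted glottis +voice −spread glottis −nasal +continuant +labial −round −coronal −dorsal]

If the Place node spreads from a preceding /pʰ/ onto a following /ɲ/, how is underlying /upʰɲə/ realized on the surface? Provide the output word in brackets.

The Place node dominates the terminals [labial], [round], [coronal], [anterior], [distributed], [strident], [dorsal], [high], [back].
After delinking /ɲ/'s Place and linking /pʰ/'s, the affected terminals become [+labial], [−round], [−coronal], [−dorsal]; [constricted glottis], [voice], [spread glottis], … (outside Place) are retained from /ɲ/.
The resulting bundle matches /m/ in the inventory; substituting it for /ɲ/ gives [upʰmə].

[upʰmə]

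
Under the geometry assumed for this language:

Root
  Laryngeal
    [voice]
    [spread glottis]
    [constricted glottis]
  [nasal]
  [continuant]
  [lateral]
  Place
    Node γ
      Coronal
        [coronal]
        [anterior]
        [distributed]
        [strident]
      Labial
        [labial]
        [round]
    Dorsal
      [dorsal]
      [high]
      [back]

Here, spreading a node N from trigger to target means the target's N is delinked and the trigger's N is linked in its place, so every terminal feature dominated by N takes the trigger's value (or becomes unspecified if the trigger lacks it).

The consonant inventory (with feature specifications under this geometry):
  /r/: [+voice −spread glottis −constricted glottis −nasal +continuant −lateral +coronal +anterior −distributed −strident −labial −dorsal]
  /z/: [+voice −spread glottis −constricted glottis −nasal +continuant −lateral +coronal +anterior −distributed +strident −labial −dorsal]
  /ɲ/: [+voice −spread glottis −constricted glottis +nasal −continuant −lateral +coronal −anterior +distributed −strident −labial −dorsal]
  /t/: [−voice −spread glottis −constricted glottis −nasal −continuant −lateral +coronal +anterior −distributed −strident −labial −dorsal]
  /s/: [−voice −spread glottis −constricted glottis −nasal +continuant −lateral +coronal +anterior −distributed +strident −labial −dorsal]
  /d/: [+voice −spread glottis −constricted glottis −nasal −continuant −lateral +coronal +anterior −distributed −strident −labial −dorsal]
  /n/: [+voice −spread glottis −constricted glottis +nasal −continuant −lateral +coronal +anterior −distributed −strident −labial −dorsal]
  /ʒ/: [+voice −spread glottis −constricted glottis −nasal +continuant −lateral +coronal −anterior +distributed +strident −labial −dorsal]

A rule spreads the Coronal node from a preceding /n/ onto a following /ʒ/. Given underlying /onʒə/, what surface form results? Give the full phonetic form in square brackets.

[onrə]

Coronal immediately or transitively dominates [coronal], [anterior], [distributed], [strident].
Spreading Coronal from /n/ onto /ʒ/ replaces those values with /n/'s: [+coronal], [+anterior], [−distributed], [−strident]. Features outside Coronal ([voice], [spread glottis], [constricted glottis], …) stay as in /ʒ/.
The resulting bundle matches /r/ in the inventory; substituting it for /ʒ/ gives [onrə].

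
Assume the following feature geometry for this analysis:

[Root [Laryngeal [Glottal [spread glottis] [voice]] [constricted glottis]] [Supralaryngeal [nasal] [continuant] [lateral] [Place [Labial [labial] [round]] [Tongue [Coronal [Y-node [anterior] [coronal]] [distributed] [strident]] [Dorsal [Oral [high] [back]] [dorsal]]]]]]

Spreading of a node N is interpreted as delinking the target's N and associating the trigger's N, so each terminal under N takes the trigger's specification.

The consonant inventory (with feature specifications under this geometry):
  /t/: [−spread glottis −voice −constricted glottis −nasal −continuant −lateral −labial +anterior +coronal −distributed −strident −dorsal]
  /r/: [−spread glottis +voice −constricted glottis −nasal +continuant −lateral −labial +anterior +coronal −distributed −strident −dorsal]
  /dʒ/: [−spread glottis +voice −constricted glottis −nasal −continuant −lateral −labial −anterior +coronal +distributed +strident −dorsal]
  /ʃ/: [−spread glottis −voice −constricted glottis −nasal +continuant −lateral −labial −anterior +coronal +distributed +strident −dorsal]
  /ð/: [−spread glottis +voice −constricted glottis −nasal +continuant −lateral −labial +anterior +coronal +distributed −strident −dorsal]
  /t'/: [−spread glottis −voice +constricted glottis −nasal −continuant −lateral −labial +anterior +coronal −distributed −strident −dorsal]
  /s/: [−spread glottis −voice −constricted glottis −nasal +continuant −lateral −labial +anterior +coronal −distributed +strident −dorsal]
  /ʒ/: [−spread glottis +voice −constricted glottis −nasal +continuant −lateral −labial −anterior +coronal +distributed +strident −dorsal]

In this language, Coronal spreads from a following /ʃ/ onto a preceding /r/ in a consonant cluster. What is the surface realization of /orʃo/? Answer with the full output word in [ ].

[oʒʃo]

Terminals under Coronal in this geometry: [anterior], [coronal], [distributed], [strident].
The target acquires /ʃ/'s values for everything under Coronal — [−anterior], [+coronal], [+distributed], [+strident] — while keeping its own [spread glottis], [voice], [constricted glottis], ….
This feature bundle is that of [ʒ], so /orʃo/ surfaces as [oʒʃo].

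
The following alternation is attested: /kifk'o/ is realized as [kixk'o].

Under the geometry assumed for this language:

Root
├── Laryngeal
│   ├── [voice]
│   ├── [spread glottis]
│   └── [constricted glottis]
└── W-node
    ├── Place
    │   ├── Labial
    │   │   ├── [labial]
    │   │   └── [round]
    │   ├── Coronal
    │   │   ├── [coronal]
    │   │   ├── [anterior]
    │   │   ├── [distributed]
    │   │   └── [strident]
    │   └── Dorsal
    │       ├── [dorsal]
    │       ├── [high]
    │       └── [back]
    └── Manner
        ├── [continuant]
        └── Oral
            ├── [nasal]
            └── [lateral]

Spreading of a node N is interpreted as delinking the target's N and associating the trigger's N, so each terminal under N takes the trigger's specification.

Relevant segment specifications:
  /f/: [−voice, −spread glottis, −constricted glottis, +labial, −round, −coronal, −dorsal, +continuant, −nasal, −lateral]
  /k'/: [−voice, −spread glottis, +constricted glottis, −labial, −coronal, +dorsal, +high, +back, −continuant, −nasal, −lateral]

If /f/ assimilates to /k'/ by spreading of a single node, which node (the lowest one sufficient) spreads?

Place

/f/ and [x] differ in [labial], [round], [dorsal], [high], [back]; every other specified feature is identical.
In this geometry the lowest node dominating all of them is Place: every daughter of Place dominates only a proper subset, so no lower node suffices.
Delinking /f/'s Place and associating /k'/'s Place gives precisely the feature bundle of [x].
Since [continuant] is preserved even though /k'/ disagrees there, no node above Place spread.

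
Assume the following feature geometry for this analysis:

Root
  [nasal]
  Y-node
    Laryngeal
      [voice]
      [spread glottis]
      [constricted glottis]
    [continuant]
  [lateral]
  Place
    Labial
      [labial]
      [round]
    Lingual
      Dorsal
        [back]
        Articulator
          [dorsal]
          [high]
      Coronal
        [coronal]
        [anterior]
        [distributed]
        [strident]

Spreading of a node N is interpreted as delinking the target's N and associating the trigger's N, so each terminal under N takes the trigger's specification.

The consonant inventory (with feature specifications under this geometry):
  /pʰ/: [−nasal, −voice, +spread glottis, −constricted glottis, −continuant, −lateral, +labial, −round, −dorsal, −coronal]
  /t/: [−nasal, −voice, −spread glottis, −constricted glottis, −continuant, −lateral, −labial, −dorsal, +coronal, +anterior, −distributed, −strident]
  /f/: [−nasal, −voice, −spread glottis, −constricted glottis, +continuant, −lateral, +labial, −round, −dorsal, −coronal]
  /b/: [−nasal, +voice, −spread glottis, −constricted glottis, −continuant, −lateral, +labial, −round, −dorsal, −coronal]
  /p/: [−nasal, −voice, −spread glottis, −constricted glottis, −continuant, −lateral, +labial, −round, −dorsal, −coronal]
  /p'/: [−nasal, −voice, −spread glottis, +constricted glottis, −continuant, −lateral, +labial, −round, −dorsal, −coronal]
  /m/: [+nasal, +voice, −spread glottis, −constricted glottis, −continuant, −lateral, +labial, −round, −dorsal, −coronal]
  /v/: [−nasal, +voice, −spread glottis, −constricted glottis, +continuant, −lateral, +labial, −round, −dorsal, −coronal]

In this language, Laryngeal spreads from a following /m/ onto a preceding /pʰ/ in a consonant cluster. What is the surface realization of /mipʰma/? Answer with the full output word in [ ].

[mibma]

The Laryngeal node dominates the terminals [voice], [spread glottis], [constricted glottis].
After delinking /pʰ/'s Laryngeal and linking /m/'s, the affected terminals become [+voice], [−spread glottis], [−constricted glottis]; [nasal], [continuant], [lateral], … (outside Laryngeal) are retained from /pʰ/.
This feature bundle is that of [b], so /mipʰma/ surfaces as [mibma].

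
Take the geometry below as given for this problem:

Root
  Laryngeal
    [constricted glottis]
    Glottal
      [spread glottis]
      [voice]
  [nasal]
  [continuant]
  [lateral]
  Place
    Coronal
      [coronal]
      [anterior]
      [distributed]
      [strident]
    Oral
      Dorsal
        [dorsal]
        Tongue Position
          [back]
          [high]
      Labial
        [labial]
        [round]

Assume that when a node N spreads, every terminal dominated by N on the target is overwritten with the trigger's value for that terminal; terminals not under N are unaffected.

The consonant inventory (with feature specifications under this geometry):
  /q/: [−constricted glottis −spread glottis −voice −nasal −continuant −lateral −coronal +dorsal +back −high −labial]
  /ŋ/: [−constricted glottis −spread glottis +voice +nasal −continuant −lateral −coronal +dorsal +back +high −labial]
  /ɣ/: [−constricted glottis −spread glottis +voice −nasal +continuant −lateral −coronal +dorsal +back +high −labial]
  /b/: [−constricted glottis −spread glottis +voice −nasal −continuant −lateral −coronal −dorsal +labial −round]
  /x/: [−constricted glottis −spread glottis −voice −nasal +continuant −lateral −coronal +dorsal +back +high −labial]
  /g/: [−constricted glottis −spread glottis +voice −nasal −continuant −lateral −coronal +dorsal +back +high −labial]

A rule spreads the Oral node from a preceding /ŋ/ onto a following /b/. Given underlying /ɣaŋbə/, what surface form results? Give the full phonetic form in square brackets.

[ɣaŋgə]

Oral immediately or transitively dominates [dorsal], [back], [high], [labial], [round].
The target acquires /ŋ/'s values for everything under Oral — [+dorsal], [+back], [+high], [−labial] — while keeping its own [constricted glottis], [spread glottis], [voice], ….
This feature bundle is that of [g], so /ɣaŋbə/ surfaces as [ɣaŋgə].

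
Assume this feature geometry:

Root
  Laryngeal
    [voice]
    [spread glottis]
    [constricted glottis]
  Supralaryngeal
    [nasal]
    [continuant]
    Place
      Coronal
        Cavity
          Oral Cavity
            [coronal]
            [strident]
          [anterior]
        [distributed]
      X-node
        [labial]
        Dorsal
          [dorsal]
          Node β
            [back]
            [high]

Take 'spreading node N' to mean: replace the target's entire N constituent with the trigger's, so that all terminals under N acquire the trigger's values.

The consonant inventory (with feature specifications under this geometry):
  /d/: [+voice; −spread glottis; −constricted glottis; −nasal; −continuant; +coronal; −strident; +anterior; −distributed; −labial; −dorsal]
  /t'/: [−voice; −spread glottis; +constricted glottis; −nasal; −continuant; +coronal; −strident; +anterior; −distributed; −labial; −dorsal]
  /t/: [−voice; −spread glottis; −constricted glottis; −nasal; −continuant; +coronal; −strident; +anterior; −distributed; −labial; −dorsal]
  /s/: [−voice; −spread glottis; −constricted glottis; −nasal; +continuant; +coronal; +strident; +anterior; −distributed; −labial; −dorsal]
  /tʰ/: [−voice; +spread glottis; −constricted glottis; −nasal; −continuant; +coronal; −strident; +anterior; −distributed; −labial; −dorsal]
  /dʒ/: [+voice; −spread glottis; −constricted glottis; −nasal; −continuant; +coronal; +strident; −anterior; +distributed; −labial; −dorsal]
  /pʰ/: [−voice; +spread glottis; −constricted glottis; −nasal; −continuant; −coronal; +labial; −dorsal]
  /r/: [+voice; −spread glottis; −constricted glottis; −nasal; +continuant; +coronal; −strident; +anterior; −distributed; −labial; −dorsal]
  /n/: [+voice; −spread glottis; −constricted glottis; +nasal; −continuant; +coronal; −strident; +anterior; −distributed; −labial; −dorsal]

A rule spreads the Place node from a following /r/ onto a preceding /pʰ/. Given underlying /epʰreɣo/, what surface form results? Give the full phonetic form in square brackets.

The Place node dominates the terminals [coronal], [strident], [anterior], [distributed], [labial], [dorsal], [back], [high].
The target acquires /r/'s values for everything under Place — [+coronal], [−strident], [+anterior], [−distributed], [−labial], [−dorsal] — while keeping its own [voice], [spread glottis], [constricted glottis], ….
Among the inventory, only /tʰ/ has exactly this specification, giving the surface form [etʰreɣo].

[etʰreɣo]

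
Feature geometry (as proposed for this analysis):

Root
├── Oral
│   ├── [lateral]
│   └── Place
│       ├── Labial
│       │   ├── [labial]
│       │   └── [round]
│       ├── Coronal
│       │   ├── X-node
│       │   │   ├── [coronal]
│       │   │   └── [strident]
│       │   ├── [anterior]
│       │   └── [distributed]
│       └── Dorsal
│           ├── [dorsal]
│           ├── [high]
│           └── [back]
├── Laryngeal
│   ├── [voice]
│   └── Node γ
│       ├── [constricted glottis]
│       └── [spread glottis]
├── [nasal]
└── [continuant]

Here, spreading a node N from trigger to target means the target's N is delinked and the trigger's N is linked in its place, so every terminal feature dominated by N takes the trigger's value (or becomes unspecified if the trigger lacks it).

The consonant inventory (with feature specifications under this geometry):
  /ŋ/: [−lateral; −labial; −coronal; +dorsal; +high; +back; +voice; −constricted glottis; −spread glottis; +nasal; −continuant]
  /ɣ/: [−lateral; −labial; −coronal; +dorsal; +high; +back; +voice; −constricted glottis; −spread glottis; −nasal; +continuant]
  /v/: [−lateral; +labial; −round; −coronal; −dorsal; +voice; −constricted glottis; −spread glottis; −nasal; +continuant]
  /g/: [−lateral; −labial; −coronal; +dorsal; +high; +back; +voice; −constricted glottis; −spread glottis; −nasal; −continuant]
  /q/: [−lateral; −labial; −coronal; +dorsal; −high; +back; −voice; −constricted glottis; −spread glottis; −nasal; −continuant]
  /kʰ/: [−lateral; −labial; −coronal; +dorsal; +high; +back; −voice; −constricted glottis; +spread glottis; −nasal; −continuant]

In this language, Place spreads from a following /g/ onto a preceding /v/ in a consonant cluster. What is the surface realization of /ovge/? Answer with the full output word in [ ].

[oɣge]

Place immediately or transitively dominates [labial], [round], [coronal], [strident], [anterior], [distributed], [dorsal], [high], [back].
Spreading Place from /g/ onto /v/ replaces those values with /g/'s: [−labial], [−coronal], [+dorsal], [+high], [+back]. Features outside Place ([lateral], [voice], [constricted glottis], …) stay as in /v/.
This feature bundle is that of [ɣ], so /ovge/ surfaces as [oɣge].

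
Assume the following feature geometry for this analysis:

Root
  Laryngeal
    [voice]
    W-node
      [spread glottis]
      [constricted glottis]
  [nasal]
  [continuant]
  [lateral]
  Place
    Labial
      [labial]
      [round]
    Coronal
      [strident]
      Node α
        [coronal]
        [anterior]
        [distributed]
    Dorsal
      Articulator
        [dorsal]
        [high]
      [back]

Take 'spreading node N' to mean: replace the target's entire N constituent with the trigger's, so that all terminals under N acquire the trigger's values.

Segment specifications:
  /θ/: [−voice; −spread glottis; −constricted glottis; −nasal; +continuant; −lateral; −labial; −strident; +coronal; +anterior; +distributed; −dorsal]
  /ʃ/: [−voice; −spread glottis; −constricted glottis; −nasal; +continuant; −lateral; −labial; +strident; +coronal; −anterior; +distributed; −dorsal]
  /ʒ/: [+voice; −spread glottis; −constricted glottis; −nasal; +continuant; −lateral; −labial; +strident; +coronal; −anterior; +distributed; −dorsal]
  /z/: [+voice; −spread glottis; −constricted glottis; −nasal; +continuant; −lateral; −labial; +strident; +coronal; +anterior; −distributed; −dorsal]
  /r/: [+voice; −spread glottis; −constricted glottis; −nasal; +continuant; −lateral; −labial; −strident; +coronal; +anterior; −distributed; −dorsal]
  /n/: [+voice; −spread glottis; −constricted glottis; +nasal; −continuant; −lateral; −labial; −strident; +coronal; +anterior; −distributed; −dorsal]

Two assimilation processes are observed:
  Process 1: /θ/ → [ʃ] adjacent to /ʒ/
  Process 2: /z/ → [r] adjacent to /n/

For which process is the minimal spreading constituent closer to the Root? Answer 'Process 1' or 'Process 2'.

Process 1

Process 1 alters [anterior], [strident]; the lowest common ancestor is Coronal (depth 2 from Root).
Process 2 alters [strident]; the lowest dominating node is [strident] (depth 3 from Root).
Coronal is closer to Root than [strident], so Process 1 spreads the higher node.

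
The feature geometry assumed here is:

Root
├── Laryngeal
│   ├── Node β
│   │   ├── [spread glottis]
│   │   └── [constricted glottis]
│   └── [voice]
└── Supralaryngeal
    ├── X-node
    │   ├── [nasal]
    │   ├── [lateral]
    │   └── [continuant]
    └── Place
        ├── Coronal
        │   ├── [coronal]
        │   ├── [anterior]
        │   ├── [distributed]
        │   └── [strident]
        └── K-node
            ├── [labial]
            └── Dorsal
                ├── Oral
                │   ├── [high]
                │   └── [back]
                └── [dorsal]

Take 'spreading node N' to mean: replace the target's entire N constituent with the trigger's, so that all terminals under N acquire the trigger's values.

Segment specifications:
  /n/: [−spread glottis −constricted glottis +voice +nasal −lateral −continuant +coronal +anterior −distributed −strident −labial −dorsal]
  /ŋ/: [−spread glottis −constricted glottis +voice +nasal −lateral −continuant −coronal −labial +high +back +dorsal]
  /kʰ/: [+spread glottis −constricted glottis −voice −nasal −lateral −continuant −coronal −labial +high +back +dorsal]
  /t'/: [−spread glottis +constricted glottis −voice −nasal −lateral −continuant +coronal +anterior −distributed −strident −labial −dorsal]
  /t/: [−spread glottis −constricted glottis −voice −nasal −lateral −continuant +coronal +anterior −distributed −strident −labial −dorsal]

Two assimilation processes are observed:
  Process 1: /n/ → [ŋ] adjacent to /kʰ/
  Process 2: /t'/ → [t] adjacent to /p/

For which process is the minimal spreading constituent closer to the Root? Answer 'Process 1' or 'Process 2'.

Process 1: the features that change are [coronal], [anterior], [distributed], [strident], [dorsal], [high], [back]; the minimal node is Place (depth 2).
Process 2 alters [constricted glottis]; the lowest dominating node is [constricted glottis] (depth 3 from Root).
Depth 2 < depth 3; Process 1 involves the structurally higher constituent Place.

Process 1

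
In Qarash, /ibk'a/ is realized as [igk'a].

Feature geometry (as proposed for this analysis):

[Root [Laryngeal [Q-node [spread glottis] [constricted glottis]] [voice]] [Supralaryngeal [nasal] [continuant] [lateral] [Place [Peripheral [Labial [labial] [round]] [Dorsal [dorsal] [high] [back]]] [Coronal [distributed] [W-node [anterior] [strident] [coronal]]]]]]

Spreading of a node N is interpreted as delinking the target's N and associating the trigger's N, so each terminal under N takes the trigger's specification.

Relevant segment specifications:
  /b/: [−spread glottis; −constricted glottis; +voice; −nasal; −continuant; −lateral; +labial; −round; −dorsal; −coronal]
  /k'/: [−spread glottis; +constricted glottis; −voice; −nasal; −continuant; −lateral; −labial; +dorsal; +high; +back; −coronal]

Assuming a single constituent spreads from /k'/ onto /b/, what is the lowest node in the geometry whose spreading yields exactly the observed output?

Peripheral

Feature comparison: [labial], [round], [dorsal], [high], [back] differ between /b/ and [g]; the remaining terminals match.
Tracing each changed feature up the tree, the paths first meet at Peripheral; any lower node misses at least one of them.
Spreading Peripheral from /k'/ overwrites each of those terminals with /k'/'s values, yielding exactly [g].
[voice], [constricted glottis] stay as in /b/ although /k'/ differs there, so no node dominating them spread; among the remaining candidates Peripheral is the lowest that derives the output.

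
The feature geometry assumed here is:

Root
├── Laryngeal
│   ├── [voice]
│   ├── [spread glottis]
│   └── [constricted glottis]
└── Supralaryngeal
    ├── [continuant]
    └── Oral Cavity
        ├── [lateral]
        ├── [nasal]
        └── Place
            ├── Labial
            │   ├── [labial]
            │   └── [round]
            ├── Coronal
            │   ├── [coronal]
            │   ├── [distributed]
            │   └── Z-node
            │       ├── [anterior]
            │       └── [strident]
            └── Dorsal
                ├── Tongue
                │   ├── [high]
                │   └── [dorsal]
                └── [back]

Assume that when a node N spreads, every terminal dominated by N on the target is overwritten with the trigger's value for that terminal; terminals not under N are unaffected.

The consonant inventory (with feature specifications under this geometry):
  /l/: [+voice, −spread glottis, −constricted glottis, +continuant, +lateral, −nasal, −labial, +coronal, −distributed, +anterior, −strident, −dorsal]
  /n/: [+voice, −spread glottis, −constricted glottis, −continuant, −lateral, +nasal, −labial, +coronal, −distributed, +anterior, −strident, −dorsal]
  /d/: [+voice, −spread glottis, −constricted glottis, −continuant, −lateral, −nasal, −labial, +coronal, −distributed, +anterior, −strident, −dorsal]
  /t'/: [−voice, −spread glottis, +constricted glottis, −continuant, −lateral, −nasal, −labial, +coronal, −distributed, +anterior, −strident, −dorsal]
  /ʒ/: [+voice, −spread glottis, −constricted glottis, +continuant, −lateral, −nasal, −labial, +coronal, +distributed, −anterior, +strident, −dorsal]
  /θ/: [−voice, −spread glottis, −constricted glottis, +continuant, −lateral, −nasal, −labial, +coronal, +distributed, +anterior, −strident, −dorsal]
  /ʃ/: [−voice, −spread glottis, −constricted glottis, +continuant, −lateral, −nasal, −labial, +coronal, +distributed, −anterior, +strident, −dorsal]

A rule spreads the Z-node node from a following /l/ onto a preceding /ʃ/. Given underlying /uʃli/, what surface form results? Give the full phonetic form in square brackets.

Terminals under Z-node in this geometry: [anterior], [strident].
After delinking /ʃ/'s Z-node and linking /l/'s, the affected terminals become [+anterior], [−strident]; [voice], [spread glottis], [constricted glottis], … (outside Z-node) are retained from /ʃ/.
The resulting bundle matches /θ/ in the inventory; substituting it for /ʃ/ gives [uθli].

[uθli]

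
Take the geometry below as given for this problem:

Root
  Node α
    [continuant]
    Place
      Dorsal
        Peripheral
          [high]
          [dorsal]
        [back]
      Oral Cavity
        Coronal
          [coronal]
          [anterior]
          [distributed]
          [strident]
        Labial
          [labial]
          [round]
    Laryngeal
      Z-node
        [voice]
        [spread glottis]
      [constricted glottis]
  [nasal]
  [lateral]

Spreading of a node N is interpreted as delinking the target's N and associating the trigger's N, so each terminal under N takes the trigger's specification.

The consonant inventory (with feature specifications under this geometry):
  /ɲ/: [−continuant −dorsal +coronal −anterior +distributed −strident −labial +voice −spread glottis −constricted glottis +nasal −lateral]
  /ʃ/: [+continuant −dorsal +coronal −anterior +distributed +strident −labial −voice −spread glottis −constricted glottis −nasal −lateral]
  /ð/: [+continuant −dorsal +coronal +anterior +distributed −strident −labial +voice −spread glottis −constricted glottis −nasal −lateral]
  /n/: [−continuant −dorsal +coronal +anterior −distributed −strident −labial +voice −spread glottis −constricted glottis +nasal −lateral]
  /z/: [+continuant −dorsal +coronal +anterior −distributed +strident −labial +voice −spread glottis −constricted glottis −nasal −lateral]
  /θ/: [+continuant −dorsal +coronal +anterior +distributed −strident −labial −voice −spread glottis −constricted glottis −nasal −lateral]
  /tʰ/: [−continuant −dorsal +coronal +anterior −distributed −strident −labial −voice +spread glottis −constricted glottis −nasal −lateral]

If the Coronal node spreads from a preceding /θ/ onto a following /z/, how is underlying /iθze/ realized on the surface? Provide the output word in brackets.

[iθðe]

Terminals under Coronal in this geometry: [coronal], [anterior], [distributed], [strident].
After delinking /z/'s Coronal and linking /θ/'s, the affected terminals become [+coronal], [+anterior], [+distributed], [−strident]; [continuant], [dorsal], [labial], … (outside Coronal) are retained from /z/.
The resulting bundle matches /ð/ in the inventory; substituting it for /z/ gives [iθðe].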